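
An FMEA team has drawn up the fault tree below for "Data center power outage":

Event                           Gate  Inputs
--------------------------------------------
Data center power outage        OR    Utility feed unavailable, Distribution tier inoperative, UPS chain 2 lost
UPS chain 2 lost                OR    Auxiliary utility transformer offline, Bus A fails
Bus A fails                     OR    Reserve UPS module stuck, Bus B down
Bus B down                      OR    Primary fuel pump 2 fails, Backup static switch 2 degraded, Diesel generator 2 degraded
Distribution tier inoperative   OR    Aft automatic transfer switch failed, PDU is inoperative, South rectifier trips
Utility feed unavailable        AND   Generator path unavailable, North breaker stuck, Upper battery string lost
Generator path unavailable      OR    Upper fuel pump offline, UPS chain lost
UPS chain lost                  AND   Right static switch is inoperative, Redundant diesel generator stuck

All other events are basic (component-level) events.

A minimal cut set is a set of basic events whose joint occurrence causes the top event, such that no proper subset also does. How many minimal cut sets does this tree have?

10

UPS chain lost [AND]: one cut set from each child combined → 1 × 1 = 1 cut set(s).
Generator path unavailable [OR]: union of children's cut sets → 2 cut set(s).
Utility feed unavailable [AND]: one cut set from each child combined → 2 × 1 × 1 = 2 cut set(s).
Distribution tier inoperative [OR]: union of children's cut sets → 3 cut set(s).
Bus B down [OR]: union of children's cut sets → 3 cut set(s).
Bus A fails [OR]: union of children's cut sets → 4 cut set(s).
UPS chain 2 lost [OR]: union of children's cut sets → 5 cut set(s).
Data center power outage [OR]: union of children's cut sets → 10 cut set(s).
Minimal cut sets: {North breaker stuck, Upper battery string lost, Upper fuel pump offline}; {North breaker stuck, Redundant diesel generator stuck, Right static switch is inoperative, Upper battery string lost}; {Aft automatic transfer switch failed}; {PDU is inoperative}; {South rectifier trips}; {Auxiliary utility transformer offline}; {Reserve UPS module stuck}; {Primary fuel pump 2 fails}; {Backup static switch 2 degraded}; {Diesel generator 2 degraded}.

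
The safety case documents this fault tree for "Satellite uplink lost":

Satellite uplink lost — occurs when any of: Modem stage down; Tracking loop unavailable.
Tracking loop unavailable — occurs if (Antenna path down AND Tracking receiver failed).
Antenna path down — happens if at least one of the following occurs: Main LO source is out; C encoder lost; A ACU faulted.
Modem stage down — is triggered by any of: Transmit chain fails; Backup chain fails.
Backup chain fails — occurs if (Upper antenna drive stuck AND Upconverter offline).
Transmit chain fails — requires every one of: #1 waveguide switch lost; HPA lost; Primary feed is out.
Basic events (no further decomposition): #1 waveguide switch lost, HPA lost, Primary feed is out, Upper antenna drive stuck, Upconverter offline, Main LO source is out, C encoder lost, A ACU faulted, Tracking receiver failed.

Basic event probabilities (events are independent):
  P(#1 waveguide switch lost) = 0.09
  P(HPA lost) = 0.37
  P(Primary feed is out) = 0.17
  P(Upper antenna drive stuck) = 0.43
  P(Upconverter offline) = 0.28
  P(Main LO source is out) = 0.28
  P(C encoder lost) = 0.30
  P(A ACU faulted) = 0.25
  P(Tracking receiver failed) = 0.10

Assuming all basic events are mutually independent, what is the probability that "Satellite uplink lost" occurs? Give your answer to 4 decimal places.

0.1798

P(Transmit chain fails) [AND] = 0.09 × 0.37 × 0.17 = 0.005661
P(Backup chain fails) [AND] = 0.43 × 0.28 = 0.120400
P(Modem stage down) [OR] = 1 − (1−0.005661) × (1−0.120400) = 0.125379
P(Antenna path down) [OR] = 1 − (1−0.28) × (1−0.30) × (1−0.25) = 0.622000
P(Tracking loop unavailable) [AND] = 0.622000 × 0.10 = 0.062200
P(Satellite uplink lost) [OR] = 1 − (1−0.125379) × (1−0.062200) = 0.179780
Rounded to 4 decimal places: P(Satellite uplink lost) ≈ 0.1798.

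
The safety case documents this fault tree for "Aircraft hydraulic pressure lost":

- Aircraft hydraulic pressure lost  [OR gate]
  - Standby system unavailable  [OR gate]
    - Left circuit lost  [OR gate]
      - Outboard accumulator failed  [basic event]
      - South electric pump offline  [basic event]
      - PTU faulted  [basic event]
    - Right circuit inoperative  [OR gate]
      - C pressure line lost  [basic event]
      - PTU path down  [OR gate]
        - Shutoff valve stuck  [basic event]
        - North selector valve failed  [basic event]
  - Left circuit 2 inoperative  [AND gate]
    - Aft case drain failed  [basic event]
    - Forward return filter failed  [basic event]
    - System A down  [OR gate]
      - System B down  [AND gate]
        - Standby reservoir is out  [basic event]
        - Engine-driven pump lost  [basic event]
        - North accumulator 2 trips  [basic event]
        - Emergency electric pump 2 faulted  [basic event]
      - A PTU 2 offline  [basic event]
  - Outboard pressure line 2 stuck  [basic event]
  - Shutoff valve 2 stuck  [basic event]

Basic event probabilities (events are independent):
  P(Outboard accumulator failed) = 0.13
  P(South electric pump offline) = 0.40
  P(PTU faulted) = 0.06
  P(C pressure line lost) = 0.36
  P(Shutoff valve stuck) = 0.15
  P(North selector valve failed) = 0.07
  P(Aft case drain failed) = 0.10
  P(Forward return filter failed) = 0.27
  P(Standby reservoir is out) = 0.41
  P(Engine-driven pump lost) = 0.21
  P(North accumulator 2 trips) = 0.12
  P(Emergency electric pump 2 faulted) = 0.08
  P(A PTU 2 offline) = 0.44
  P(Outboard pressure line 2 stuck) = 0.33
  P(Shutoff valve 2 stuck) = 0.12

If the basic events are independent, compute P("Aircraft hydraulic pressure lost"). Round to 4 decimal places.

P(Left circuit lost) [OR] = 1 − (1−0.13) × (1−0.40) × (1−0.06) = 0.509320
P(PTU path down) [OR] = 1 − (1−0.15) × (1−0.07) = 0.209500
P(Right circuit inoperative) [OR] = 1 − (1−0.36) × (1−0.209500) = 0.494080
P(Standby system unavailable) [OR] = 1 − (1−0.509320) × (1−0.494080) = 0.751755
P(System B down) [AND] = 0.41 × 0.21 × 0.12 × 0.08 = 0.000827
P(System A down) [OR] = 1 − (1−0.000827) × (1−0.44) = 0.440463
P(Left circuit 2 inoperative) [AND] = 0.10 × 0.27 × 0.440463 = 0.011893
P(Aircraft hydraulic pressure lost) [OR] = 1 − (1−0.751755) × (1−0.011893) × (1−0.33) × (1−0.12) = 0.855375
Rounded to 4 decimal places: P(Aircraft hydraulic pressure lost) ≈ 0.8554.

0.8554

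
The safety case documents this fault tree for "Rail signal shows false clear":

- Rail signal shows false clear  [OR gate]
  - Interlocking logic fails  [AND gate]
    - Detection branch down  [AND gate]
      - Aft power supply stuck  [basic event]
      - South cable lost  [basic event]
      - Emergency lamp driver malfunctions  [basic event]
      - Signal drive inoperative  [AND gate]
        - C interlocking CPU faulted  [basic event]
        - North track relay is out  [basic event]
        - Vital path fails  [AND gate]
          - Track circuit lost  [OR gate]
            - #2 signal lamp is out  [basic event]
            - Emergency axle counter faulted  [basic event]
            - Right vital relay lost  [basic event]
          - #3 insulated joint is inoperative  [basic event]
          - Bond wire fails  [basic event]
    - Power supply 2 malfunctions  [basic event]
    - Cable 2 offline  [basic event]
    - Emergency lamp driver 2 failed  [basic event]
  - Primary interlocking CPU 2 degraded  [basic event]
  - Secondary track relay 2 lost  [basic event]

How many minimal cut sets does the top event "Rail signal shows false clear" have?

5

Track circuit lost [OR]: union of children's cut sets → 3 cut set(s).
Vital path fails [AND]: one cut set from each child combined → 3 × 1 × 1 = 3 cut set(s).
Signal drive inoperative [AND]: one cut set from each child combined → 1 × 1 × 3 = 3 cut set(s).
Detection branch down [AND]: one cut set from each child combined → 1 × 1 × 1 × 3 = 3 cut set(s).
Interlocking logic fails [AND]: one cut set from each child combined → 3 × 1 × 1 × 1 = 3 cut set(s).
Rail signal shows false clear [OR]: union of children's cut sets → 5 cut set(s).
Minimal cut sets: {#2 signal lamp is out, #3 insulated joint is inoperative, Aft power supply stuck, Bond wire fails, C interlocking CPU faulted, Cable 2 offline, Emergency lamp driver 2 failed, Emergency lamp driver malfunctions, North track relay is out, Power supply 2 malfunctions, South cable lost}; {#3 insulated joint is inoperative, Aft power supply stuck, Bond wire fails, C interlocking CPU faulted, Cable 2 offline, Emergency axle counter faulted, Emergency lamp driver 2 failed, Emergency lamp driver malfunctions, North track relay is out, Power supply 2 malfunctions, South cable lost}; {#3 insulated joint is inoperative, Aft power supply stuck, Bond wire fails, C interlocking CPU faulted, Cable 2 offline, Emergency lamp driver 2 failed, Emergency lamp driver malfunctions, North track relay is out, Power supply 2 malfunctions, Right vital relay lost, South cable lost}; {Primary interlocking CPU 2 degraded}; {Secondary track relay 2 lost}.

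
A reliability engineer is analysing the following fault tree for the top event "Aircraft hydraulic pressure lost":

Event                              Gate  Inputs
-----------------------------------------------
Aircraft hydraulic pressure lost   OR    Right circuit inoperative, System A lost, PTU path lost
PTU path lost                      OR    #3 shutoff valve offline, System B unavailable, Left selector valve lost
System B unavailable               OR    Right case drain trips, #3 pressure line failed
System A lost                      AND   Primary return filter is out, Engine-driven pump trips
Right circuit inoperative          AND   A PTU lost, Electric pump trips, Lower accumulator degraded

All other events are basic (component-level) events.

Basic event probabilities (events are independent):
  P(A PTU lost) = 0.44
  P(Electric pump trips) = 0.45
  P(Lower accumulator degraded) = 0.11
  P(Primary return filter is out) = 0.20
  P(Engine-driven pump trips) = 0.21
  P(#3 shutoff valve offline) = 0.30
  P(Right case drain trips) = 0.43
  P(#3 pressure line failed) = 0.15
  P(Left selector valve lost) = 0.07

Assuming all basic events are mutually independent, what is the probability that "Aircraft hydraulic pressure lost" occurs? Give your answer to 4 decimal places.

0.7044

P(Right circuit inoperative) [AND] = 0.44 × 0.45 × 0.11 = 0.021780
P(System A lost) [AND] = 0.20 × 0.21 = 0.042000
P(System B unavailable) [OR] = 1 − (1−0.43) × (1−0.15) = 0.515500
P(PTU path lost) [OR] = 1 − (1−0.30) × (1−0.515500) × (1−0.07) = 0.684591
P(Aircraft hydraulic pressure lost) [OR] = 1 − (1−0.021780) × (1−0.042000) × (1−0.684591) = 0.704419
Rounded to 4 decimal places: P(Aircraft hydraulic pressure lost) ≈ 0.7044.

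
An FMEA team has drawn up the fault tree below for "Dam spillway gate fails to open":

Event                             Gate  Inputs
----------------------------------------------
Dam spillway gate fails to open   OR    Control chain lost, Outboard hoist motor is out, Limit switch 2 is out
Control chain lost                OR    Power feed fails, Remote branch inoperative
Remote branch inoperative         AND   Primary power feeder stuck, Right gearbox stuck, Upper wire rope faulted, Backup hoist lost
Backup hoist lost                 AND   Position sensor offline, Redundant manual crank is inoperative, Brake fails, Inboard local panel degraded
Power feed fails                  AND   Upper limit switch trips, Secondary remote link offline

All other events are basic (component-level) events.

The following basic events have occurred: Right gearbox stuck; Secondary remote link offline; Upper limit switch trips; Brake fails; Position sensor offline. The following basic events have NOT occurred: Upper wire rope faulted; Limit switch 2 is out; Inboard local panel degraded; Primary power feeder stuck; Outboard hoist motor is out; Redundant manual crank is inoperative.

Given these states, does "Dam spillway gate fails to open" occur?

Yes

Power feed fails [AND]: Upper limit switch trips=occurs, Secondary remote link offline=occurs → all inputs occur → occurs.
Backup hoist lost [AND]: Position sensor offline=occurs, Redundant manual crank is inoperative=not, Brake fails=occurs, Inboard local panel degraded=not → not all inputs occur → does not occur.
Remote branch inoperative [AND]: Primary power feeder stuck=not, Right gearbox stuck=occurs, Upper wire rope faulted=not, Backup hoist lost=not → not all inputs occur → does not occur.
Control chain lost [OR]: Power feed fails=occurs, Remote branch inoperative=not → at least one input occurs → occurs.
Dam spillway gate fails to open [OR]: Control chain lost=occurs, Outboard hoist motor is out=not, Limit switch 2 is out=not → at least one input occurs → occurs.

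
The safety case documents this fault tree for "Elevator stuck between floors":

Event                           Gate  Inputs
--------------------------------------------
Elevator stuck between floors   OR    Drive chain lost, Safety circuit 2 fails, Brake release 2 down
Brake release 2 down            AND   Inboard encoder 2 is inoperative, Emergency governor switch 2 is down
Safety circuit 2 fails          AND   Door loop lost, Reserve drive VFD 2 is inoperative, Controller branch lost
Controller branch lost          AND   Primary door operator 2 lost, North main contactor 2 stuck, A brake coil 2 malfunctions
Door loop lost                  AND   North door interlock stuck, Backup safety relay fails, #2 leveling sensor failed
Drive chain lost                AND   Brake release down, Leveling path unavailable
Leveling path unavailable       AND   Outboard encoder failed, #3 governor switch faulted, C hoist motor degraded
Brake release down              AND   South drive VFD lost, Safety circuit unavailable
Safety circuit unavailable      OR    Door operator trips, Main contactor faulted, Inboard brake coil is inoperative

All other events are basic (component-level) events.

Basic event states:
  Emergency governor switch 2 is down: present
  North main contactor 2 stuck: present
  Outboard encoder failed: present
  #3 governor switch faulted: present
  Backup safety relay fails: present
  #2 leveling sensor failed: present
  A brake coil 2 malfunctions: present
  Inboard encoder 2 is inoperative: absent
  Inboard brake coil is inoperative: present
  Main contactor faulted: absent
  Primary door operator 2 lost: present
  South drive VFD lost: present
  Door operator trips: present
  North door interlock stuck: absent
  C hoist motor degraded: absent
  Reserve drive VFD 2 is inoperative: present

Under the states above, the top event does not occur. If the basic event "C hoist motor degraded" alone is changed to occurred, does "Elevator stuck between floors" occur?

Yes

Counterfactual: set "C hoist motor degraded" to occurred.
Safety circuit unavailable [OR]: Door operator trips=occurs, Main contactor faulted=not, Inboard brake coil is inoperative=occurs → at least one input occurs → occurs.
Brake release down [AND]: South drive VFD lost=occurs, Safety circuit unavailable=occurs → all inputs occur → occurs.
Leveling path unavailable [AND]: Outboard encoder failed=occurs, #3 governor switch faulted=occurs, C hoist motor degraded=occurs → all inputs occur → occurs.
Drive chain lost [AND]: Brake release down=occurs, Leveling path unavailable=occurs → all inputs occur → occurs.
Door loop lost [AND]: North door interlock stuck=not, Backup safety relay fails=occurs, #2 leveling sensor failed=occurs → not all inputs occur → does not occur.
Controller branch lost [AND]: Primary door operator 2 lost=occurs, North main contactor 2 stuck=occurs, A brake coil 2 malfunctions=occurs → all inputs occur → occurs.
Safety circuit 2 fails [AND]: Door loop lost=not, Reserve drive VFD 2 is inoperative=occurs, Controller branch lost=occurs → not all inputs occur → does not occur.
Brake release 2 down [AND]: Inboard encoder 2 is inoperative=not, Emergency governor switch 2 is down=occurs → not all inputs occur → does not occur.
Elevator stuck between floors [OR]: Drive chain lost=occurs, Safety circuit 2 fails=not, Brake release 2 down=not → at least one input occurs → occurs.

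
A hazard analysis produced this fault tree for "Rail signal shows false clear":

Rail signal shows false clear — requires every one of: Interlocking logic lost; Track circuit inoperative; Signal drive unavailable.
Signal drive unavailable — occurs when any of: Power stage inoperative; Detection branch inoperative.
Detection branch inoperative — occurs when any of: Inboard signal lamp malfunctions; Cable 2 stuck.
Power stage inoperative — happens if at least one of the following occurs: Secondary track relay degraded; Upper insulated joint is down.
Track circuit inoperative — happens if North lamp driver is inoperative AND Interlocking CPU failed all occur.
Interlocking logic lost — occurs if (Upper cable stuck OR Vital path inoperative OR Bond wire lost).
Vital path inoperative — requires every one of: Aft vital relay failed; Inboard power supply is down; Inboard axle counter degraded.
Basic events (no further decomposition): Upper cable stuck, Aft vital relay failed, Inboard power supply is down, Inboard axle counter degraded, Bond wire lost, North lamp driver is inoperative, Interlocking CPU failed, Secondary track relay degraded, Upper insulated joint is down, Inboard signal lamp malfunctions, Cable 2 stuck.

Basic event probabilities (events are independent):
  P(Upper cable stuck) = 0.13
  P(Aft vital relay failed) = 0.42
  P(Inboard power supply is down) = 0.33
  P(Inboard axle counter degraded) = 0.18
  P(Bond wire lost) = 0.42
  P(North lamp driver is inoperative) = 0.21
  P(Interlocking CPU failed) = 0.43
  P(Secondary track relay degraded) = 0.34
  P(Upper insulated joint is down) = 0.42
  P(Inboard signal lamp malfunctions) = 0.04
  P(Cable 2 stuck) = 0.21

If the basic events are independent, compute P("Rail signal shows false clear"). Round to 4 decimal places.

P(Vital path inoperative) [AND] = 0.42 × 0.33 × 0.18 = 0.024948
P(Interlocking logic lost) [OR] = 1 − (1−0.13) × (1−0.024948) × (1−0.42) = 0.507989
P(Track circuit inoperative) [AND] = 0.21 × 0.43 = 0.090300
P(Power stage inoperative) [OR] = 1 − (1−0.34) × (1−0.42) = 0.617200
P(Detection branch inoperative) [OR] = 1 − (1−0.04) × (1−0.21) = 0.241600
P(Signal drive unavailable) [OR] = 1 − (1−0.617200) × (1−0.241600) = 0.709684
P(Rail signal shows false clear) [AND] = 0.507989 × 0.090300 × 0.709684 = 0.032554
Rounded to 4 decimal places: P(Rail signal shows false clear) ≈ 0.0326.

0.0326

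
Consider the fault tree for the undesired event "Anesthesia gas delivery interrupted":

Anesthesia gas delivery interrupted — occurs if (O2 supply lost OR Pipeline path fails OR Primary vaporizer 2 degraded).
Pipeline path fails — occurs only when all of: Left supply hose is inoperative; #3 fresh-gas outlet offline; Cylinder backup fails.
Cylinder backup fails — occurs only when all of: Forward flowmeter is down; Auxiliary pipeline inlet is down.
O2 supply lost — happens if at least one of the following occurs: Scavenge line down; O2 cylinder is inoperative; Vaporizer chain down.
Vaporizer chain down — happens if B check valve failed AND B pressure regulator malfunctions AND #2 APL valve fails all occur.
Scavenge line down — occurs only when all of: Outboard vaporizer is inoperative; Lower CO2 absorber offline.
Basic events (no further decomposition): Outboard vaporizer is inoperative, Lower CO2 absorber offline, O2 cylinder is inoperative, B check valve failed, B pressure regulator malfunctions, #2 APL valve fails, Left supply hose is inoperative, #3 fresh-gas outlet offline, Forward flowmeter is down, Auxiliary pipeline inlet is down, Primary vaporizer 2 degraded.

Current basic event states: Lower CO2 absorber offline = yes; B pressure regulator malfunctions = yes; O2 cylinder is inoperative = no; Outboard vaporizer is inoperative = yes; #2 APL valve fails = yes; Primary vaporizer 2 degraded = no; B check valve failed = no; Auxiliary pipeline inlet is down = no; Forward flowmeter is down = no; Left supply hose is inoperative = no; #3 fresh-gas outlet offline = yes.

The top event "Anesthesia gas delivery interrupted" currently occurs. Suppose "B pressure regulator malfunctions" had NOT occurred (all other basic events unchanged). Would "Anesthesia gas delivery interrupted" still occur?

Yes

Counterfactual: set "B pressure regulator malfunctions" to not occurred.
Scavenge line down [AND]: Outboard vaporizer is inoperative=occurs, Lower CO2 absorber offline=occurs → all inputs occur → occurs.
Vaporizer chain down [AND]: B check valve failed=not, B pressure regulator malfunctions=not, #2 APL valve fails=occurs → not all inputs occur → does not occur.
O2 supply lost [OR]: Scavenge line down=occurs, O2 cylinder is inoperative=not, Vaporizer chain down=not → at least one input occurs → occurs.
Cylinder backup fails [AND]: Forward flowmeter is down=not, Auxiliary pipeline inlet is down=not → not all inputs occur → does not occur.
Pipeline path fails [AND]: Left supply hose is inoperative=not, #3 fresh-gas outlet offline=occurs, Cylinder backup fails=not → not all inputs occur → does not occur.
Anesthesia gas delivery interrupted [OR]: O2 supply lost=occurs, Pipeline path fails=not, Primary vaporizer 2 degraded=not → at least one input occurs → occurs.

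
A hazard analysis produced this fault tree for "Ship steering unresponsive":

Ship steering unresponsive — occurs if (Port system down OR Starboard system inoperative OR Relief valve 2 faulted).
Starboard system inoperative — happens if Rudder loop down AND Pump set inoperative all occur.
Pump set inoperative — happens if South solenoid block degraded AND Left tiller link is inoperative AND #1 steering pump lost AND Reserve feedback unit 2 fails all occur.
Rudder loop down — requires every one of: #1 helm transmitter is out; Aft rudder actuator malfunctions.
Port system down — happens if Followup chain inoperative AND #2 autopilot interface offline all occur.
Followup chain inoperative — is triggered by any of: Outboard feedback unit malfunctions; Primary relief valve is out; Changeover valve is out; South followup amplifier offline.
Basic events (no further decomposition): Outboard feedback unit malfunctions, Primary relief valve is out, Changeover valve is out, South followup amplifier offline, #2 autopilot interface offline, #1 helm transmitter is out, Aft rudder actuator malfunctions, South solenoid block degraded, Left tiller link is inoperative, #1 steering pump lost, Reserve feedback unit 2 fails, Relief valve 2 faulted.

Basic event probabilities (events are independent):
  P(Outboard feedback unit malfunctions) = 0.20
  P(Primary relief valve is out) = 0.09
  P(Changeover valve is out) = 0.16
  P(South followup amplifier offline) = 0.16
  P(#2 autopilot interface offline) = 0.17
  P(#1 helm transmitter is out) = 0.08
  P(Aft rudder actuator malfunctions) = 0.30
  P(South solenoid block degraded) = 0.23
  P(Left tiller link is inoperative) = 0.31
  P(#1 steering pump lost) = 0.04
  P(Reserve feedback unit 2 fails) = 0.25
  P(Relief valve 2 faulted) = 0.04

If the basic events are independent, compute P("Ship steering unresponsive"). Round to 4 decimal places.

P(Followup chain inoperative) [OR] = 1 − (1−0.20) × (1−0.09) × (1−0.16) × (1−0.16) = 0.486323
P(Port system down) [AND] = 0.486323 × 0.17 = 0.082675
P(Rudder loop down) [AND] = 0.08 × 0.30 = 0.024000
P(Pump set inoperative) [AND] = 0.23 × 0.31 × 0.04 × 0.25 = 0.000713
P(Starboard system inoperative) [AND] = 0.024000 × 0.000713 = 0.000017
P(Ship steering unresponsive) [OR] = 1 − (1−0.082675) × (1−0.000017) × (1−0.04) = 0.119383
Rounded to 4 decimal places: P(Ship steering unresponsive) ≈ 0.1194.

0.1194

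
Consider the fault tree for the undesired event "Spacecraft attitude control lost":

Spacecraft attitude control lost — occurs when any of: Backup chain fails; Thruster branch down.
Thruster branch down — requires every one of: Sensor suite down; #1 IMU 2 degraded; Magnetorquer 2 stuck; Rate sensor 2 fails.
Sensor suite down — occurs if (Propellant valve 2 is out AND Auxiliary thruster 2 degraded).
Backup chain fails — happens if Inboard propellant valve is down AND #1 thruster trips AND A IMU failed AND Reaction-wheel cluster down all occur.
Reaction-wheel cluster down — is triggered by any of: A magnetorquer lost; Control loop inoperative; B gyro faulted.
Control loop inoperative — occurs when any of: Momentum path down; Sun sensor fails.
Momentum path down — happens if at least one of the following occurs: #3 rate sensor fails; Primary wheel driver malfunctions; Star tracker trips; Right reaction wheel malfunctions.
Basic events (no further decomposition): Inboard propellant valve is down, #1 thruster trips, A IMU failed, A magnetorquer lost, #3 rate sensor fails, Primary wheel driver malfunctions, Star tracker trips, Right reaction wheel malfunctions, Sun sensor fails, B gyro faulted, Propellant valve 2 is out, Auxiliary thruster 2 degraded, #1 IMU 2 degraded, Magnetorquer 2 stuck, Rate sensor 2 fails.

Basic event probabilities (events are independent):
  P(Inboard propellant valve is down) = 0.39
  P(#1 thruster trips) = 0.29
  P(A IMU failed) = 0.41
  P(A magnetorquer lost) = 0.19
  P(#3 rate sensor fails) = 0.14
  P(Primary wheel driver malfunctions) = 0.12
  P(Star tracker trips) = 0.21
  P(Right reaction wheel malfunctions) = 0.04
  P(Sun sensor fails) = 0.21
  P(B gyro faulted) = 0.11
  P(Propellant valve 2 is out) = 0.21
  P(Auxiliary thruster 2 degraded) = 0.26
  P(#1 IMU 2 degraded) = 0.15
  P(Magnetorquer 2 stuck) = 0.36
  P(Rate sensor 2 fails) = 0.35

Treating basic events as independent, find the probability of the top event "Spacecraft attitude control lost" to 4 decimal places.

0.0322

P(Momentum path down) [OR] = 1 − (1−0.14) × (1−0.12) × (1−0.21) × (1−0.04) = 0.426043
P(Control loop inoperative) [OR] = 1 − (1−0.426043) × (1−0.21) = 0.546574
P(Reaction-wheel cluster down) [OR] = 1 − (1−0.19) × (1−0.546574) × (1−0.11) = 0.673125
P(Backup chain fails) [AND] = 0.39 × 0.29 × 0.41 × 0.673125 = 0.031213
P(Sensor suite down) [AND] = 0.21 × 0.26 = 0.054600
P(Thruster branch down) [AND] = 0.054600 × 0.15 × 0.36 × 0.35 = 0.001032
P(Spacecraft attitude control lost) [OR] = 1 − (1−0.031213) × (1−0.001032) = 0.032213
Rounded to 4 decimal places: P(Spacecraft attitude control lost) ≈ 0.0322.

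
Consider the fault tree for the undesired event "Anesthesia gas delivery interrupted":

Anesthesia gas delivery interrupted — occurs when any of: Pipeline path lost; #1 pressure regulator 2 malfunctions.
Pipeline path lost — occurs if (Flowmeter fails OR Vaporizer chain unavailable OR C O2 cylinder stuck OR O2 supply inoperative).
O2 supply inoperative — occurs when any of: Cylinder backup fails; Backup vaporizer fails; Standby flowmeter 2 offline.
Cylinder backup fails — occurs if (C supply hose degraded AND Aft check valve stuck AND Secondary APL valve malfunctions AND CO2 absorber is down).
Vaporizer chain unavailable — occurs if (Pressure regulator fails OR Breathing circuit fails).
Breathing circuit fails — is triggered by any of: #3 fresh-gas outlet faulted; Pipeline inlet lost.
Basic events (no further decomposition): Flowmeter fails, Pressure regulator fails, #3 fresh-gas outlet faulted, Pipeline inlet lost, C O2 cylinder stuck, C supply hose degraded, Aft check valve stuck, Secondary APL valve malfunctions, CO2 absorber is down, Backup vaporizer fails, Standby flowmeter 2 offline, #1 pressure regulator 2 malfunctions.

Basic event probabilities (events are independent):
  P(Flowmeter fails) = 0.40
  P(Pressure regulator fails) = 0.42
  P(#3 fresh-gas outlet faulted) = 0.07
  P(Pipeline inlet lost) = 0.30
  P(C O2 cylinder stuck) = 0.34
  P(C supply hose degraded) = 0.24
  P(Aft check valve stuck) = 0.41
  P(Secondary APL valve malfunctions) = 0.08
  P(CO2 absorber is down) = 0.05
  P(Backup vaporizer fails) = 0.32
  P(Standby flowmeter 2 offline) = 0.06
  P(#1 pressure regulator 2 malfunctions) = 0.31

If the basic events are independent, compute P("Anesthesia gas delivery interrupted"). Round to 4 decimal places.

P(Breathing circuit fails) [OR] = 1 − (1−0.07) × (1−0.30) = 0.349000
P(Vaporizer chain unavailable) [OR] = 1 − (1−0.42) × (1−0.349000) = 0.622420
P(Cylinder backup fails) [AND] = 0.24 × 0.41 × 0.08 × 0.05 = 0.000394
P(O2 supply inoperative) [OR] = 1 − (1−0.000394) × (1−0.32) × (1−0.06) = 0.361052
P(Pipeline path lost) [OR] = 1 − (1−0.40) × (1−0.622420) × (1−0.34) × (1−0.361052) = 0.904463
P(Anesthesia gas delivery interrupted) [OR] = 1 − (1−0.904463) × (1−0.31) = 0.934079
Rounded to 4 decimal places: P(Anesthesia gas delivery interrupted) ≈ 0.9341.

0.9341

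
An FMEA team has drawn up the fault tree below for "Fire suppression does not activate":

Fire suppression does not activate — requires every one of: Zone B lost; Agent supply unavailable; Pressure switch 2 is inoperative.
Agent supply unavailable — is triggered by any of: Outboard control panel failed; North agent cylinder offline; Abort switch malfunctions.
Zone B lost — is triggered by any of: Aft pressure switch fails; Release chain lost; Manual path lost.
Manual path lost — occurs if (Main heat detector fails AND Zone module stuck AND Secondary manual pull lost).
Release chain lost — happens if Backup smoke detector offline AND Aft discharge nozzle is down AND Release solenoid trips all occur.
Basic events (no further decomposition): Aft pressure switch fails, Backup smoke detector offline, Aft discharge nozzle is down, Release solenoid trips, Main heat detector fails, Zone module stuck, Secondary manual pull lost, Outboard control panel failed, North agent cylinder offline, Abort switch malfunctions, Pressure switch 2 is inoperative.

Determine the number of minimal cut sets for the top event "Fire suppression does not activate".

Release chain lost [AND]: one cut set from each child combined → 1 × 1 × 1 = 1 cut set(s).
Manual path lost [AND]: one cut set from each child combined → 1 × 1 × 1 = 1 cut set(s).
Zone B lost [OR]: union of children's cut sets → 3 cut set(s).
Agent supply unavailable [OR]: union of children's cut sets → 3 cut set(s).
Fire suppression does not activate [AND]: one cut set from each child combined → 3 × 3 × 1 = 9 cut set(s).
Minimal cut sets: {Aft pressure switch fails, Outboard control panel failed, Pressure switch 2 is inoperative}; {Aft pressure switch fails, North agent cylinder offline, Pressure switch 2 is inoperative}; {Abort switch malfunctions, Aft pressure switch fails, Pressure switch 2 is inoperative}; {Aft discharge nozzle is down, Backup smoke detector offline, Outboard control panel failed, Pressure switch 2 is inoperative, Release solenoid trips}; {Aft discharge nozzle is down, Backup smoke detector offline, North agent cylinder offline, Pressure switch 2 is inoperative, Release solenoid trips}; {Abort switch malfunctions, Aft discharge nozzle is down, Backup smoke detector offline, Pressure switch 2 is inoperative, Release solenoid trips}; {Main heat detector fails, Outboard control panel failed, Pressure switch 2 is inoperative, Secondary manual pull lost, Zone module stuck}; {Main heat detector fails, North agent cylinder offline, Pressure switch 2 is inoperative, Secondary manual pull lost, Zone module stuck}; {Abort switch malfunctions, Main heat detector fails, Pressure switch 2 is inoperative, Secondary manual pull lost, Zone module stuck}.

9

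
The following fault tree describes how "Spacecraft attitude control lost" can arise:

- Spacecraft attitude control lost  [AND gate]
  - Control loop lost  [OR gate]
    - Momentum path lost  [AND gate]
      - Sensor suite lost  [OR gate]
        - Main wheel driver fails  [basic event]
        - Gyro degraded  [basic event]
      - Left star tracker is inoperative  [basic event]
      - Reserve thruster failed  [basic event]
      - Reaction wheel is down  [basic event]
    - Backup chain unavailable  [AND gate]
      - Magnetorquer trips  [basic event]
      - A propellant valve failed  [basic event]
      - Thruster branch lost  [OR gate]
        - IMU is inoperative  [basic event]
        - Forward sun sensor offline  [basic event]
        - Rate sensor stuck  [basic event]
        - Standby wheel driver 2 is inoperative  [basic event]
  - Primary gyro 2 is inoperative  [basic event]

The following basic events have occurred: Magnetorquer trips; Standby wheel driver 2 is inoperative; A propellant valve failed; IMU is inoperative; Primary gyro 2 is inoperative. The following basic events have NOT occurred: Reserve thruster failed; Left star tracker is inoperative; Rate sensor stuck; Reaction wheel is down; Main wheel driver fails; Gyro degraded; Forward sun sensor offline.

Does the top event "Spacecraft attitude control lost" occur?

Sensor suite lost [OR]: Main wheel driver fails=not, Gyro degraded=not → no input occurs → does not occur.
Momentum path lost [AND]: Sensor suite lost=not, Left star tracker is inoperative=not, Reserve thruster failed=not, Reaction wheel is down=not → not all inputs occur → does not occur.
Thruster branch lost [OR]: IMU is inoperative=occurs, Forward sun sensor offline=not, Rate sensor stuck=not, Standby wheel driver 2 is inoperative=occurs → at least one input occurs → occurs.
Backup chain unavailable [AND]: Magnetorquer trips=occurs, A propellant valve failed=occurs, Thruster branch lost=occurs → all inputs occur → occurs.
Control loop lost [OR]: Momentum path lost=not, Backup chain unavailable=occurs → at least one input occurs → occurs.
Spacecraft attitude control lost [AND]: Control loop lost=occurs, Primary gyro 2 is inoperative=occurs → all inputs occur → occurs.

Yes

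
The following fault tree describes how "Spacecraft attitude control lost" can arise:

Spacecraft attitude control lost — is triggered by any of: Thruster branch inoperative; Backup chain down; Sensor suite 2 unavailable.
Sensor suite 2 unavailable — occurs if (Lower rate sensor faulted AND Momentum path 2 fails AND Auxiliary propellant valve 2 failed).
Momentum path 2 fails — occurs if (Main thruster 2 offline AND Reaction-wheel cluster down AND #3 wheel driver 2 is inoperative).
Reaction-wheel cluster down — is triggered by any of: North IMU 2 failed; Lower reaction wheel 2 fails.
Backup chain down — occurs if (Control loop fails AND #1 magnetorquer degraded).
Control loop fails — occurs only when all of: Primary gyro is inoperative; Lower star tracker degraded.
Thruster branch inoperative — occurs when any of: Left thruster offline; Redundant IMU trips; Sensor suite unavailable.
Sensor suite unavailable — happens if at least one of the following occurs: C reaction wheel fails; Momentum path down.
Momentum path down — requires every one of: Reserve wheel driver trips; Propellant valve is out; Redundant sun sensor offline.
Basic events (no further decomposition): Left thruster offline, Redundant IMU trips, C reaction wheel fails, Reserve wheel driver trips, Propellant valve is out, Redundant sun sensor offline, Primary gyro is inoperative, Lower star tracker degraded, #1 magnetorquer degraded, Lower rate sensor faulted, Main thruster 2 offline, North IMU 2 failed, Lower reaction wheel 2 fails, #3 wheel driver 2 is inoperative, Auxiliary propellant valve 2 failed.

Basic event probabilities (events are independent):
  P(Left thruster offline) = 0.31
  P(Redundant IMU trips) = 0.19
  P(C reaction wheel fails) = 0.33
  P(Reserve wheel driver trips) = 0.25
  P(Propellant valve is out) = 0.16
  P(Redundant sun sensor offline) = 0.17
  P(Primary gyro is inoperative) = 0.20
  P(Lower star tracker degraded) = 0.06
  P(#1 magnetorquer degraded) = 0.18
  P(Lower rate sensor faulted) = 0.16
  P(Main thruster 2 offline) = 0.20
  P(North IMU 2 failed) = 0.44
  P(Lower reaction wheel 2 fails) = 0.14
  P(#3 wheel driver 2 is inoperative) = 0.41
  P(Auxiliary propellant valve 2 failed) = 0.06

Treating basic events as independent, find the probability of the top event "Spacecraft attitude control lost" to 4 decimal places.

P(Momentum path down) [AND] = 0.25 × 0.16 × 0.17 = 0.006800
P(Sensor suite unavailable) [OR] = 1 − (1−0.33) × (1−0.006800) = 0.334556
P(Thruster branch inoperative) [OR] = 1 − (1−0.31) × (1−0.19) × (1−0.334556) = 0.628083
P(Control loop fails) [AND] = 0.20 × 0.06 = 0.012000
P(Backup chain down) [AND] = 0.012000 × 0.18 = 0.002160
P(Reaction-wheel cluster down) [OR] = 1 − (1−0.44) × (1−0.14) = 0.518400
P(Momentum path 2 fails) [AND] = 0.20 × 0.518400 × 0.41 = 0.042509
P(Sensor suite 2 unavailable) [AND] = 0.16 × 0.042509 × 0.06 = 0.000408
P(Spacecraft attitude control lost) [OR] = 1 − (1−0.628083) × (1−0.002160) × (1−0.000408) = 0.629038
Rounded to 4 decimal places: P(Spacecraft attitude control lost) ≈ 0.6290.

0.6290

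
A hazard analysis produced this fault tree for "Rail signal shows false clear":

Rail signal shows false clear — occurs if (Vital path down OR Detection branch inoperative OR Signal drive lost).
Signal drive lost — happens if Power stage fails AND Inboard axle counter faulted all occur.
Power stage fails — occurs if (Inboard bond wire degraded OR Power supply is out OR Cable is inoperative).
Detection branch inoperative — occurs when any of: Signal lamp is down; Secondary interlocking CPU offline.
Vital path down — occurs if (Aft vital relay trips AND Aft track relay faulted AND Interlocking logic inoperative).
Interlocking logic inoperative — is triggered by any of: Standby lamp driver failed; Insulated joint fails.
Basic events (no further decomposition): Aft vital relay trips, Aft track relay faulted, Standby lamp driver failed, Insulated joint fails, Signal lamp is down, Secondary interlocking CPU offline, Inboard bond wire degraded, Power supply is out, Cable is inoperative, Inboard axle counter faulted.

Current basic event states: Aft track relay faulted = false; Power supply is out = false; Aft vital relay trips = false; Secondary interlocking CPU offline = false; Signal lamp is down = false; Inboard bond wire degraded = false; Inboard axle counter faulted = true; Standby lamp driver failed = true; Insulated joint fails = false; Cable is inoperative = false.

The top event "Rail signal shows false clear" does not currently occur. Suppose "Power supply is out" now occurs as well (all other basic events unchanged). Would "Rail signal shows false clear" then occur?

Yes

Counterfactual: set "Power supply is out" to occurred.
Interlocking logic inoperative [OR]: Standby lamp driver failed=occurs, Insulated joint fails=not → at least one input occurs → occurs.
Vital path down [AND]: Aft vital relay trips=not, Aft track relay faulted=not, Interlocking logic inoperative=occurs → not all inputs occur → does not occur.
Detection branch inoperative [OR]: Signal lamp is down=not, Secondary interlocking CPU offline=not → no input occurs → does not occur.
Power stage fails [OR]: Inboard bond wire degraded=not, Power supply is out=occurs, Cable is inoperative=not → at least one input occurs → occurs.
Signal drive lost [AND]: Power stage fails=occurs, Inboard axle counter faulted=occurs → all inputs occur → occurs.
Rail signal shows false clear [OR]: Vital path down=not, Detection branch inoperative=not, Signal drive lost=occurs → at least one input occurs → occurs.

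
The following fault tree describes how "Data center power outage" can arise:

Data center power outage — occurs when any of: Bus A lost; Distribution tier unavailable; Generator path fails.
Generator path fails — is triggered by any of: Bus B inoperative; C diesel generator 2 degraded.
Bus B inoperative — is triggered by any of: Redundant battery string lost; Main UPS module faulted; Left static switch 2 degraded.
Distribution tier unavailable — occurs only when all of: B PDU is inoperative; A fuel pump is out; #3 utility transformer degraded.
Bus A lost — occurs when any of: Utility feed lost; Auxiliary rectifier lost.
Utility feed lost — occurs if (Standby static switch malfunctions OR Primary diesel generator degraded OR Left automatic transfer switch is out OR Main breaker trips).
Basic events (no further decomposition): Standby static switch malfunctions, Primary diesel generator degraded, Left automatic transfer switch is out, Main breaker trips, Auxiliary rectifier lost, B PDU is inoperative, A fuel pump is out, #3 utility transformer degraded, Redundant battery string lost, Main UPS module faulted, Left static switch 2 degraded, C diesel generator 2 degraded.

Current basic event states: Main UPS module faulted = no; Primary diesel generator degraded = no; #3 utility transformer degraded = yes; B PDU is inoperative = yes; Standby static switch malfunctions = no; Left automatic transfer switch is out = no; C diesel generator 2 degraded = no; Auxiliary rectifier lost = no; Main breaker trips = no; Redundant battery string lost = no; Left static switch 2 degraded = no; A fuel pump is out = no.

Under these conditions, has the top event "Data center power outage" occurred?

No

Utility feed lost [OR]: Standby static switch malfunctions=not, Primary diesel generator degraded=not, Left automatic transfer switch is out=not, Main breaker trips=not → no input occurs → does not occur.
Bus A lost [OR]: Utility feed lost=not, Auxiliary rectifier lost=not → no input occurs → does not occur.
Distribution tier unavailable [AND]: B PDU is inoperative=occurs, A fuel pump is out=not, #3 utility transformer degraded=occurs → not all inputs occur → does not occur.
Bus B inoperative [OR]: Redundant battery string lost=not, Main UPS module faulted=not, Left static switch 2 degraded=not → no input occurs → does not occur.
Generator path fails [OR]: Bus B inoperative=not, C diesel generator 2 degraded=not → no input occurs → does not occur.
Data center power outage [OR]: Bus A lost=not, Distribution tier unavailable=not, Generator path fails=not → no input occurs → does not occur.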